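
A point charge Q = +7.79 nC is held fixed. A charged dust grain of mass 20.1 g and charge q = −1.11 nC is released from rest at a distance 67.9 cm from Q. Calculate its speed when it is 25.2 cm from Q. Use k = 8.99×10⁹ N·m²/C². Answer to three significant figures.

4.39×10⁻³ m/s

Only the electrostatic force acts, so mechanical energy is conserved: ½mv² = U₁ − U₂ = kQq(1/r₁ − 1/r₂).
U₁ − U₂ = (8.99×10⁹ N·m²/C²)(7.79×10⁻⁹ C)(-1.11×10⁻⁹ C)(1/0.679 − 1/0.252) = 1.94×10⁻⁷ J.
v = √(2·1.94×10⁻⁷/0.0201) = 4.39×10⁻³ m/s.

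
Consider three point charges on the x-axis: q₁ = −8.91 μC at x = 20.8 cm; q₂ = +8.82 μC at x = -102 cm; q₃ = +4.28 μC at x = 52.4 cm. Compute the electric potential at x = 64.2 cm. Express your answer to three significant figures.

The total potential is the scalar sum of each charge's contribution, V = Σ kqᵢ/rᵢ.
Distances from the field point to each charge: r₁ = 0.434 m, r₂ = 1.66 m, r₃ = 0.118 m.
V = k[(-8.91×10⁻⁶)/(0.434) + (8.82×10⁻⁶)/(1.66) + (4.28×10⁻⁶)/(0.118)] = 1.89×10⁵ V.

1.89×10⁵ V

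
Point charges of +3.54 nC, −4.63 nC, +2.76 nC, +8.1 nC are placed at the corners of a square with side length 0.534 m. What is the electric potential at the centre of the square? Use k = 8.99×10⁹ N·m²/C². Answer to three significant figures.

The total potential is the scalar sum of each charge's contribution, V = Σ kqᵢ/rᵢ.
The distance from each corner to the centre is a√2/2 = 0.378 m.
V = k[(3.54×10⁻⁹)/(0.378) + (-4.63×10⁻⁹)/(0.378) + (2.76×10⁻⁹)/(0.378) + (8.10×10⁻⁹)/(0.378)] = 233 V.

233 V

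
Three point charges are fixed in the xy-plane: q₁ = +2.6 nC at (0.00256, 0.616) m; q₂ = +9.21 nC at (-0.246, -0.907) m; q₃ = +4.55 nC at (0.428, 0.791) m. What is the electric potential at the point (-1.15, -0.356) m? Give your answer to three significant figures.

Electric potential is a scalar, so the contributions from each charge add algebraically: V = Σ kqᵢ/rᵢ.
Distances from the field point to each charge: r₁ = 1.51 m, r₂ = 1.06 m, r₃ = 1.95 m.
V = k[(2.60×10⁻⁹)/(1.51) + (9.21×10⁻⁹)/(1.06) + (4.55×10⁻⁹)/(1.95)] = 115 V.

115 V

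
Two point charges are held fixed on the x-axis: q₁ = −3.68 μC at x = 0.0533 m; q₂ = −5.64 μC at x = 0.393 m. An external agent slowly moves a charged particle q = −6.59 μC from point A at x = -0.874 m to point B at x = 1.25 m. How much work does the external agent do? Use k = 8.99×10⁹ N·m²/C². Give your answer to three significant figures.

0.0732 J

For quasistatic motion the external work equals the change in potential energy: W_ext = qΔV = q(V_B − V_A).
At A: distances to the source charges are 0.927 m, 1.27 m; V_A = Σ kqᵢ/rᵢ = -7.57×10⁴ V.
At B: distances to the source charges are 1.20 m, 0.857 m; V_B = Σ kqᵢ/rᵢ = -8.68×10⁴ V.
ΔV = V_B − V_A = -1.11×10⁴ V.
W_ext = qΔV = (-6.59×10⁻⁶ C)(-1.11×10⁴ V) = 0.0732 J.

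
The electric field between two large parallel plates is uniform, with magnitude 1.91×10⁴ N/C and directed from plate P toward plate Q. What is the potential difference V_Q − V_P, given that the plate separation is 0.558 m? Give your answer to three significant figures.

-1.07×10⁴ V

In a uniform field, potential decreases in the direction of E: ΔV = −E·d for a displacement d parallel to E.
Going from P to Q is a displacement of 0.558 m along the field, so V_Q − V_P = −Ed = -1.07×10⁴ V.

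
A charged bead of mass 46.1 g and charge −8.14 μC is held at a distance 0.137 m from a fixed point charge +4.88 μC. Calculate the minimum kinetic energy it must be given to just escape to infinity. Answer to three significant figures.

2.61 J

To just escape, total mechanical energy must reach zero at infinity: ½mv²_min + U = 0, so ½mv²_min = −U = |kQq|/r.
|U| = |kQq|/r = (8.99×10⁹ N·m²/C²)(4.88×10⁻⁶)(8.14×10⁻⁶)/(0.137) = 2.61 J.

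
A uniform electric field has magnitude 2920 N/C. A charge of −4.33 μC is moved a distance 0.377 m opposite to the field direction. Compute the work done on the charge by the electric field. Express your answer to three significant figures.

4.77×10⁻³ J

The potential change for a displacement 0.377 m opposite to the field direction is ΔV = +Ed = 1100 V.
W_field = −qΔV = 4.77×10⁻³ J.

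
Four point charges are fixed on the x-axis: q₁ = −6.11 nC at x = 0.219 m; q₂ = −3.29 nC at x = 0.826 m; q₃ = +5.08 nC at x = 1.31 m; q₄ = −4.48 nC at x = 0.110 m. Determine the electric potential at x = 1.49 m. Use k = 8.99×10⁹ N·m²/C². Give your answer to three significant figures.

Electric potential is a scalar, so the contributions from each charge add algebraically: V = Σ kqᵢ/rᵢ.
Distances from the field point to each charge: r₁ = 1.27 m, r₂ = 0.664 m, r₃ = 0.180 m, r₄ = 1.38 m.
V = k[(-6.11×10⁻⁹)/(1.27) + (-3.29×10⁻⁹)/(0.664) + (5.08×10⁻⁹)/(0.180) + (-4.48×10⁻⁹)/(1.38)] = 137 V.

137 V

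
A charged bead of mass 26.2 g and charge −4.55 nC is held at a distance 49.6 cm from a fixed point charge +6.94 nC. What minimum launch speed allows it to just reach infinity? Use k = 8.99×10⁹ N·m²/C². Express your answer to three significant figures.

6.61×10⁻³ m/s

To just escape, total mechanical energy must reach zero at infinity: ½mv²_min + U = 0, so ½mv²_min = −U = |kQq|/r.
|U| = |kQq|/r = (8.99×10⁹ N·m²/C²)(6.94×10⁻⁹)(4.55×10⁻⁹)/(0.496) = 5.72×10⁻⁷ J.
v_min = √(2|U|/m) = √(2·5.72×10⁻⁷/0.0262) = 6.61×10⁻³ m/s.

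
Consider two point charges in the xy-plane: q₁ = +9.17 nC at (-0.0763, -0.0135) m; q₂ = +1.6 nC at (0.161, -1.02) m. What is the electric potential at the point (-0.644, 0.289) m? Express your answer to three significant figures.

138 V

The total potential is the scalar sum of each charge's contribution, V = Σ kqᵢ/rᵢ.
Distances from the field point to each charge: r₁ = 0.643 m, r₂ = 1.54 m.
V = k[(9.17×10⁻⁹)/(0.643) + (1.60×10⁻⁹)/(1.54)] = 138 V.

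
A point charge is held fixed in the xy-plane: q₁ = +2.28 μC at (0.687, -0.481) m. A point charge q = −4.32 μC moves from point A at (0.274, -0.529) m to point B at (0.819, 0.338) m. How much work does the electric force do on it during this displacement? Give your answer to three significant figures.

-0.106 J

The work done by the electric force is W_field = −ΔU = −q(V_B − V_A) = q(V_A − V_B).
At A: distance to the source charge is 0.416 m; V_A = kq₁/r = 4.93×10⁴ V.
At B: distance to the source charge is 0.830 m; V_B = kq₁/r = 2.47×10⁴ V.
ΔV = V_B − V_A = -2.46×10⁴ V.
W_field = −qΔV = −(-4.32×10⁻⁶ C)(-2.46×10⁴ V) = -0.106 J.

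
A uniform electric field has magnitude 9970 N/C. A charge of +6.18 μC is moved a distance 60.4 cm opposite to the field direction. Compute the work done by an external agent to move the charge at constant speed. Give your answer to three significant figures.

The potential change for a displacement 60.4 cm opposite to the field direction is ΔV = +Ed = 6020 V.
W_ext = qΔV = 0.0372 J.

0.0372 J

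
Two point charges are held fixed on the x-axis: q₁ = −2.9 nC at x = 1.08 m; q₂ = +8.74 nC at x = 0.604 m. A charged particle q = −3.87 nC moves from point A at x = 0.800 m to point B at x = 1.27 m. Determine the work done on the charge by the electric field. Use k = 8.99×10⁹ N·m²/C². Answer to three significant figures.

-1.27×10⁻⁶ J

The work done by the electric force is W_field = −ΔU = −q(V_B − V_A) = q(V_A − V_B).
At A: distances to the source charges are 0.280 m, 0.196 m; V_A = Σ kqᵢ/rᵢ = 308 V.
At B: distances to the source charges are 0.190 m, 0.666 m; V_B = Σ kqᵢ/rᵢ = -19.2 V.
ΔV = V_B − V_A = -327 V.
W_field = −qΔV = −(-3.87×10⁻⁹ C)(-327 V) = -1.27×10⁻⁶ J.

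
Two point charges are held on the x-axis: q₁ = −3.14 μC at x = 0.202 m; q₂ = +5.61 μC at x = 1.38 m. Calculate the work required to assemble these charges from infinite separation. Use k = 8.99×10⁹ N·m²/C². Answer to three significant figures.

-0.134 J

The work to assemble the configuration equals its total potential energy, U = Σ kqᵢqⱼ/rᵢⱼ over all pairs.
Pair separations: r₁₂ = 1.18 m.
U = (-0.134) = -0.134 J.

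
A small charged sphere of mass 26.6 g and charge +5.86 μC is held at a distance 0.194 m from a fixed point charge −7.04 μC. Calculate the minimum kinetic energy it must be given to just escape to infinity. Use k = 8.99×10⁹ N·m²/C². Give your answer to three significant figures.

1.91 J

To just escape, total mechanical energy must reach zero at infinity: ½mv²_min + U = 0, so ½mv²_min = −U = |kQq|/r.
|U| = |kQq|/r = (8.99×10⁹ N·m²/C²)(7.04×10⁻⁶)(5.86×10⁻⁶)/(0.194) = 1.91 J.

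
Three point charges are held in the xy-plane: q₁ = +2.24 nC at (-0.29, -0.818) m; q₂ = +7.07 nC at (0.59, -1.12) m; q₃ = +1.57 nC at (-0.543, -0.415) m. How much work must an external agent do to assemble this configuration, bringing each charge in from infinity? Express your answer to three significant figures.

2.94×10⁻⁷ J

The work to assemble the configuration equals its total potential energy, U = Σ kqᵢqⱼ/rᵢⱼ over all pairs.
Pair separations: r₁₂ = 0.930 m, r₁₃ = 0.476 m, r₂₃ = 1.33 m.
U = (1.53×10⁻⁷) + (6.64×10⁻⁸) + (7.48×10⁻⁸) = 2.94×10⁻⁷ J.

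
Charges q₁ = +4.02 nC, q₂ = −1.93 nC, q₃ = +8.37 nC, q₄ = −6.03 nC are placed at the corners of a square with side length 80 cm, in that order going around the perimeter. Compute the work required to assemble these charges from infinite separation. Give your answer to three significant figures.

-7.48×10⁻⁷ J

The assembly work is the sum of pairwise potential energies, U = Σ_{i<j} kqᵢqⱼ/rᵢⱼ.
The four side pairs have separation 0.800 m and the two diagonal pairs 1.13 m.
Summing all 6 pair terms gives U = -7.48×10⁻⁷ J.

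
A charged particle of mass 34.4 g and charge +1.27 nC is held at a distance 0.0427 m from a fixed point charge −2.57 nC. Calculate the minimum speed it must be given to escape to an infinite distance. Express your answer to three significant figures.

To just escape, total mechanical energy must reach zero at infinity: ½mv²_min + U = 0, so ½mv²_min = −U = |kQq|/r.
|U| = |kQq|/r = (8.99×10⁹ N·m²/C²)(2.57×10⁻⁹)(1.27×10⁻⁹)/(0.0427) = 6.87×10⁻⁷ J.
v_min = √(2|U|/m) = √(2·6.87×10⁻⁷/0.0344) = 6.32×10⁻³ m/s.

6.32×10⁻³ m/s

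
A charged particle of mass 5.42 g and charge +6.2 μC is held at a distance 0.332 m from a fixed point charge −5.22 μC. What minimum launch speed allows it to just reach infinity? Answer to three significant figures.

18.0 m/s

To just escape, total mechanical energy must reach zero at infinity: ½mv²_min + U = 0, so ½mv²_min = −U = |kQq|/r.
|U| = |kQq|/r = (8.99×10⁹ N·m²/C²)(5.22×10⁻⁶)(6.20×10⁻⁶)/(0.332) = 0.876 J.
v_min = √(2|U|/m) = √(2·0.876/5.42×10⁻³) = 18.0 m/s.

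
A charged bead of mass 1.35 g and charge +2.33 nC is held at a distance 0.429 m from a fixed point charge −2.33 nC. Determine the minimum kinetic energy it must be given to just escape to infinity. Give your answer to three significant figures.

To just escape, total mechanical energy must reach zero at infinity: ½mv²_min + U = 0, so ½mv²_min = −U = |kQq|/r.
|U| = |kQq|/r = (8.99×10⁹ N·m²/C²)(2.33×10⁻⁹)(2.33×10⁻⁹)/(0.429) = 1.14×10⁻⁷ J.

1.14×10⁻⁷ J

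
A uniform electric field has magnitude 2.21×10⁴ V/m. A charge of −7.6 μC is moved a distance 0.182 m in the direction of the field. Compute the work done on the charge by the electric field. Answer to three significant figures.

The potential change for a displacement 0.182 m in the direction of the field is ΔV = −Ed = -4020 V.
W_field = −qΔV = -0.0306 J.

-0.0306 J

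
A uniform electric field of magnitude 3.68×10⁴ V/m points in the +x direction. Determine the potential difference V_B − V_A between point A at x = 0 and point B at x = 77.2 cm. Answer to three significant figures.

-2.84×10⁴ V

In a uniform field, potential decreases in the direction of E: V_B − V_A = −E·Δx.
V_B − V_A = −(3.68×10⁴ V/m)(0.772 m) = -2.84×10⁴ V.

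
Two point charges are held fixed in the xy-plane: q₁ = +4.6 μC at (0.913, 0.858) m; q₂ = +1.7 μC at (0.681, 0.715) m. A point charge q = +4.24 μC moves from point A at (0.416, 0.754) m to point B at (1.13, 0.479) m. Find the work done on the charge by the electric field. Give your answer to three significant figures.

The work done by the electric force is W_field = −ΔU = −q(V_B − V_A) = q(V_A − V_B).
At A: distances to the source charges are 0.508 m, 0.268 m; V_A = Σ kqᵢ/rᵢ = 1.39×10⁵ V.
At B: distances to the source charges are 0.437 m, 0.507 m; V_B = Σ kqᵢ/rᵢ = 1.25×10⁵ V.
ΔV = V_B − V_A = -1.37×10⁴ V.
W_field = −qΔV = −(4.24×10⁻⁶ C)(-1.37×10⁴ V) = 0.0580 J.

0.0580 J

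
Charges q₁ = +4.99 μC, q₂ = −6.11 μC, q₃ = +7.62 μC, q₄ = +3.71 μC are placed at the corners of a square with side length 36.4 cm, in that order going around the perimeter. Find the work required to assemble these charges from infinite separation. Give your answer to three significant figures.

The assembly work is the sum of pairwise potential energies, U = Σ_{i<j} kqᵢqⱼ/rᵢⱼ.
The four side pairs have separation 0.364 m and the two diagonal pairs 0.515 m.
Summing all 6 pair terms gives U = -0.479 J.

-0.479 J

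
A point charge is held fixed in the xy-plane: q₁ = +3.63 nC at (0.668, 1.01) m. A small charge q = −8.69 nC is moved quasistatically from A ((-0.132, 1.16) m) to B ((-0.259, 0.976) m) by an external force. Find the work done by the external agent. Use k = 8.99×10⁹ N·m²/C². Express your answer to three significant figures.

For quasistatic motion the external work equals the change in potential energy: W_ext = qΔV = q(V_B − V_A).
At A: distance to the source charge is 0.814 m; V_A = kq₁/r = 40.1 V.
At B: distance to the source charge is 0.928 m; V_B = kq₁/r = 35.2 V.
ΔV = V_B − V_A = -4.91 V.
W_ext = qΔV = (-8.69×10⁻⁹ C)(-4.91 V) = 4.27×10⁻⁸ J.

4.27×10⁻⁸ J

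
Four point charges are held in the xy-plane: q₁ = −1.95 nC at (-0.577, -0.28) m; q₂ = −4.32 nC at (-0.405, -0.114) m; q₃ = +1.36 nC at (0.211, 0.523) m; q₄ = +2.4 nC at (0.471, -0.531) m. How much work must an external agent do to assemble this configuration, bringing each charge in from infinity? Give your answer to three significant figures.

The work to assemble the configuration equals its total potential energy, U = Σ kqᵢqⱼ/rᵢⱼ over all pairs.
Pair separations: r₁₂ = 0.239 m, r₁₃ = 1.13 m, r₁₄ = 1.08 m, r₂₃ = 0.886 m, r₂₄ = 0.970 m, r₃₄ = 1.09 m.
Summing all 6 pair terms gives U = 1.28×10⁻⁷ J.

1.28×10⁻⁷ J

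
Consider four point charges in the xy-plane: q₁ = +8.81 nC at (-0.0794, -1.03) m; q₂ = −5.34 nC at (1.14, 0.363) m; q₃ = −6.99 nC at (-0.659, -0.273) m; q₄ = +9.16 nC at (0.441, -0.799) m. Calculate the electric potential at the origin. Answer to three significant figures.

38.7 V

The total potential is the scalar sum of each charge's contribution, V = Σ kqᵢ/rᵢ.
Distances from the field point to each charge: r₁ = 1.03 m, r₂ = 1.20 m, r₃ = 0.713 m, r₄ = 0.913 m.
V = k[(8.81×10⁻⁹)/(1.03) + (-5.34×10⁻⁹)/(1.20) + (-6.99×10⁻⁹)/(0.713) + (9.16×10⁻⁹)/(0.913)] = 38.7 V.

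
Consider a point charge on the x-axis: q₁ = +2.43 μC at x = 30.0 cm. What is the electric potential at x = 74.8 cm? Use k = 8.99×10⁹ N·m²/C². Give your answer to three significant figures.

4.88×10⁴ V

The total potential is the scalar sum of each charge's contribution, V = Σ kqᵢ/rᵢ.
V = k[(2.43×10⁻⁶)/(0.448)] = 4.88×10⁴ V.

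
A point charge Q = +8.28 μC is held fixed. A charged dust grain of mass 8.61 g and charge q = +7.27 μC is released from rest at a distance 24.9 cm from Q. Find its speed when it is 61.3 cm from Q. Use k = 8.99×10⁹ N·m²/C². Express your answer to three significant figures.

Only the electrostatic force acts, so mechanical energy is conserved: ½mv² = U₁ − U₂ = kQq(1/r₁ − 1/r₂).
U₁ − U₂ = (8.99×10⁹ N·m²/C²)(8.28×10⁻⁶ C)(7.27×10⁻⁶ C)(1/0.249 − 1/0.613) = 1.29 J.
v = √(2·1.29/8.61×10⁻³) = 17.3 m/s.

17.3 m/s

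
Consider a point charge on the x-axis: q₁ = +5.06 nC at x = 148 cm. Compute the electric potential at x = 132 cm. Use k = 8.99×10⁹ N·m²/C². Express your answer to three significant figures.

Electric potential is a scalar, so the contributions from each charge add algebraically: V = Σ kqᵢ/rᵢ.
V = k[(5.06×10⁻⁹)/(0.160)] = 284 V.

284 V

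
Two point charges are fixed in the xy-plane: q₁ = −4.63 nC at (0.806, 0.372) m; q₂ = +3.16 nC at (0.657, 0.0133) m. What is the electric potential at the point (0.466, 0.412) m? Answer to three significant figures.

The total potential is the scalar sum of each charge's contribution, V = Σ kqᵢ/rᵢ.
Distances from the field point to each charge: r₁ = 0.342 m, r₂ = 0.442 m.
V = k[(-4.63×10⁻⁹)/(0.342) + (3.16×10⁻⁹)/(0.442)] = -57.3 V.

-57.3 V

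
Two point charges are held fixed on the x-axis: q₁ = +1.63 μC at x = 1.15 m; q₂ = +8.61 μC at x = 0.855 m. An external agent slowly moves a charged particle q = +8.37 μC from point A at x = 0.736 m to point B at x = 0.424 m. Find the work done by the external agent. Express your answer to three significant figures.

For quasistatic motion the external work equals the change in potential energy: W_ext = qΔV = q(V_B − V_A).
At A: distances to the source charges are 0.414 m, 0.119 m; V_A = Σ kqᵢ/rᵢ = 6.86×10⁵ V.
At B: distances to the source charges are 0.726 m, 0.431 m; V_B = Σ kqᵢ/rᵢ = 2.00×10⁵ V.
ΔV = V_B − V_A = -4.86×10⁵ V.
W_ext = qΔV = (8.37×10⁻⁶ C)(-4.86×10⁵ V) = -4.07 J.

-4.07 J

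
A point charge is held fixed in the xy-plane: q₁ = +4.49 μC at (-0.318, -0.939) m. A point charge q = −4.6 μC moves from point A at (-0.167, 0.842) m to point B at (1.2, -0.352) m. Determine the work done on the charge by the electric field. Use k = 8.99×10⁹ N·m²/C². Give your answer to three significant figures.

0.0102 J

The work done by the electric force is W_field = −ΔU = −q(V_B − V_A) = q(V_A − V_B).
At A: distance to the source charge is 1.79 m; V_A = kq₁/r = 2.26×10⁴ V.
At B: distance to the source charge is 1.63 m; V_B = kq₁/r = 2.48×10⁴ V.
ΔV = V_B − V_A = 2220 V.
W_field = −qΔV = −(-4.60×10⁻⁶ C)(2220 V) = 0.0102 J.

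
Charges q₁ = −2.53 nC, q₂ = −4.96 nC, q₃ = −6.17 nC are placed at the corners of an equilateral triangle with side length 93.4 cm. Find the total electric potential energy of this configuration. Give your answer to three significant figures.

5.66×10⁻⁷ J

The assembly work is the sum of pairwise potential energies, U = Σ_{i<j} kqᵢqⱼ/rᵢⱼ.
All three pair separations equal the side length, 0.934 m.
U = (1.21×10⁻⁷) + (1.50×10⁻⁷) + (2.95×10⁻⁷) = 5.66×10⁻⁷ J.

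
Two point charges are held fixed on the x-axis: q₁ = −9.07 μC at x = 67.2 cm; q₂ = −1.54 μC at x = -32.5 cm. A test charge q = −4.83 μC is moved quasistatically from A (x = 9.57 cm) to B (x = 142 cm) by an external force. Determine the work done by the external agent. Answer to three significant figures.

-0.277 J

For quasistatic motion the external work equals the change in potential energy: W_ext = qΔV = q(V_B − V_A).
At A: distances to the source charges are 0.576 m, 0.421 m; V_A = Σ kqᵢ/rᵢ = -1.74×10⁵ V.
At B: distances to the source charges are 0.748 m, 1.74 m; V_B = Σ kqᵢ/rᵢ = -1.17×10⁵ V.
ΔV = V_B − V_A = 5.75×10⁴ V.
W_ext = qΔV = (-4.83×10⁻⁶ C)(5.75×10⁴ V) = -0.277 J.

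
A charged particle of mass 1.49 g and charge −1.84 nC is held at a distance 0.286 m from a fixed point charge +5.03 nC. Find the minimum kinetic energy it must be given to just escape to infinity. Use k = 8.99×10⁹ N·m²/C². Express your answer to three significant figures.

To just escape, total mechanical energy must reach zero at infinity: ½mv²_min + U = 0, so ½mv²_min = −U = |kQq|/r.
|U| = |kQq|/r = (8.99×10⁹ N·m²/C²)(5.03×10⁻⁹)(1.84×10⁻⁹)/(0.286) = 2.91×10⁻⁷ J.

2.91×10⁻⁷ J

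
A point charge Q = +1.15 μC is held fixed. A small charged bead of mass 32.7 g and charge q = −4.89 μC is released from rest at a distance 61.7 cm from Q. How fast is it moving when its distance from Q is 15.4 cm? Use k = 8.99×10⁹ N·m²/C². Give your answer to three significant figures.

Only the electrostatic force acts, so mechanical energy is conserved: ½mv² = U₁ − U₂ = kQq(1/r₁ − 1/r₂).
U₁ − U₂ = (8.99×10⁹ N·m²/C²)(1.15×10⁻⁶ C)(-4.89×10⁻⁶ C)(1/0.617 − 1/0.154) = 0.246 J.
v = √(2·0.246/0.0327) = 3.88 m/s.

3.88 m/s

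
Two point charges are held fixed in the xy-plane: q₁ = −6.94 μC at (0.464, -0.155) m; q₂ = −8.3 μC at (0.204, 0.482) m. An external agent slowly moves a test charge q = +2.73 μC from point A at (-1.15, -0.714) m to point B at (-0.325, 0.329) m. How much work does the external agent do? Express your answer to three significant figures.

-0.341 J

For quasistatic motion the external work equals the change in potential energy: W_ext = qΔV = q(V_B − V_A).
At A: distances to the source charges are 1.71 m, 1.81 m; V_A = Σ kqᵢ/rᵢ = -7.78×10⁴ V.
At B: distances to the source charges are 0.926 m, 0.551 m; V_B = Σ kqᵢ/rᵢ = -2.03×10⁵ V.
ΔV = V_B − V_A = -1.25×10⁵ V.
W_ext = qΔV = (2.73×10⁻⁶ C)(-1.25×10⁵ V) = -0.341 J.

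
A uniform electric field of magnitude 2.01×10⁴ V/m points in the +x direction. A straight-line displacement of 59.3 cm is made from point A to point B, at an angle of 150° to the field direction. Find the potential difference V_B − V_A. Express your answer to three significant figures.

1.03×10⁴ V

Only the component of displacement along E changes the potential: ΔV = −E·d·cosθ.
ΔV = −(2.01×10⁴ V/m)(0.593 m)cos150° = 1.03×10⁴ V.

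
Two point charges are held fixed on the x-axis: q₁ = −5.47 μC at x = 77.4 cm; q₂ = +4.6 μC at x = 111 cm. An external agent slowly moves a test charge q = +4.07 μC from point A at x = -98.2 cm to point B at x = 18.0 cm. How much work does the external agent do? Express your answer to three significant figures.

For quasistatic motion the external work equals the change in potential energy: W_ext = qΔV = q(V_B − V_A).
At A: distances to the source charges are 1.76 m, 2.09 m; V_A = Σ kqᵢ/rᵢ = -8240 V.
At B: distances to the source charges are 0.594 m, 0.930 m; V_B = Σ kqᵢ/rᵢ = -3.83×10⁴ V.
ΔV = V_B − V_A = -3.01×10⁴ V.
W_ext = qΔV = (4.07×10⁻⁶ C)(-3.01×10⁴ V) = -0.122 J.

-0.122 J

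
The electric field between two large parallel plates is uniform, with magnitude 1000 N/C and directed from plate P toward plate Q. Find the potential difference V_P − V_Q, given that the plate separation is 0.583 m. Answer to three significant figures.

In a uniform field, potential decreases in the direction of E: ΔV = −E·d for a displacement d parallel to E.
Going from Q to P is a displacement of 0.583 m opposite to the field, so V_P − V_Q = +Ed = 583 V.

583 V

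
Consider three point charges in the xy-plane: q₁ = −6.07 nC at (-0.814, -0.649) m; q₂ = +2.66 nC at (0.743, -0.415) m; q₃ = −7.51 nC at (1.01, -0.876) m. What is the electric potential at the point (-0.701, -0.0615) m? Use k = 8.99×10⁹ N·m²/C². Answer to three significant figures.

-111 V

The total potential is the scalar sum of each charge's contribution, V = Σ kqᵢ/rᵢ.
Distances from the field point to each charge: r₁ = 0.598 m, r₂ = 1.49 m, r₃ = 1.89 m.
V = k[(-6.07×10⁻⁹)/(0.598) + (2.66×10⁻⁹)/(1.49) + (-7.51×10⁻⁹)/(1.89)] = -111 V.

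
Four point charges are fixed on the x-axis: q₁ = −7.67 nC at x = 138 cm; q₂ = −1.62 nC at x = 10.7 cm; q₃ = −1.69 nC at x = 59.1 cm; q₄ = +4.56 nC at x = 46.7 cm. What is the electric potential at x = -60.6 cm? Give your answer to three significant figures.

-29.6 V

Electric potential is a scalar, so the contributions from each charge add algebraically: V = Σ kqᵢ/rᵢ.
Distances from the field point to each charge: r₁ = 1.99 m, r₂ = 0.713 m, r₃ = 1.20 m, r₄ = 1.07 m.
V = k[(-7.67×10⁻⁹)/(1.99) + (-1.62×10⁻⁹)/(0.713) + (-1.69×10⁻⁹)/(1.20) + (4.56×10⁻⁹)/(1.07)] = -29.6 V.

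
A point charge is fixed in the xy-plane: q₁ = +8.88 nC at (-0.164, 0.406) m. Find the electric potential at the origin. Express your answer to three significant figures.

The total potential is the scalar sum of each charge's contribution, V = Σ kqᵢ/rᵢ.
Distances from the field point to each charge: r₁ = 0.438 m.
V = k[(8.88×10⁻⁹)/(0.438)] = 182 V.

182 V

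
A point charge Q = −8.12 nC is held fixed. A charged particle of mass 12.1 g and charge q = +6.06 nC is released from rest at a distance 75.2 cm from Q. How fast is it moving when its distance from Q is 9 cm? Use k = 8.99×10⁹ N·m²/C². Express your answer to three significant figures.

0.0267 m/s

Only the electrostatic force acts, so mechanical energy is conserved: ½mv² = U₁ − U₂ = kQq(1/r₁ − 1/r₂).
U₁ − U₂ = (8.99×10⁹ N·m²/C²)(-8.12×10⁻⁹ C)(6.06×10⁻⁹ C)(1/0.752 − 1/0.0900) = 4.33×10⁻⁶ J.
v = √(2·4.33×10⁻⁶/0.0121) = 0.0267 m/s.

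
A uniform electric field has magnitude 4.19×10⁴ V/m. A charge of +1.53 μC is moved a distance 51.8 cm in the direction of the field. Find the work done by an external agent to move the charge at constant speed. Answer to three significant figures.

-0.0332 J

The potential change for a displacement 51.8 cm in the direction of the field is ΔV = −Ed = -2.17×10⁴ V.
W_ext = qΔV = -0.0332 J.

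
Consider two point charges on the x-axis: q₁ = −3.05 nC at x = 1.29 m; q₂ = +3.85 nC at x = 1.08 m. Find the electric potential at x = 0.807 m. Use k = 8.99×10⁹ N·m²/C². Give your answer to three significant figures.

The total potential is the scalar sum of each charge's contribution, V = Σ kqᵢ/rᵢ.
Distances from the field point to each charge: r₁ = 0.483 m, r₂ = 0.273 m.
V = k[(-3.05×10⁻⁹)/(0.483) + (3.85×10⁻⁹)/(0.273)] = 70.0 V.

70.0 V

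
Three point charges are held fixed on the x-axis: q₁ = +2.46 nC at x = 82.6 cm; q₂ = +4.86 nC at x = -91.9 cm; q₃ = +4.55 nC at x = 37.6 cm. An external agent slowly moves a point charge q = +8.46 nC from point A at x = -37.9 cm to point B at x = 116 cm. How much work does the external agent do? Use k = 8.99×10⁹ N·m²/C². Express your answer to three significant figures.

For quasistatic motion the external work equals the change in potential energy: W_ext = qΔV = q(V_B − V_A).
At A: distances to the source charges are 1.21 m, 0.540 m, 0.755 m; V_A = Σ kqᵢ/rᵢ = 153 V.
At B: distances to the source charges are 0.334 m, 2.08 m, 0.784 m; V_B = Σ kqᵢ/rᵢ = 139 V.
ΔV = V_B − V_A = -14.0 V.
W_ext = qΔV = (8.46×10⁻⁹ C)(-14.0 V) = -1.19×10⁻⁷ J.

-1.19×10⁻⁷ J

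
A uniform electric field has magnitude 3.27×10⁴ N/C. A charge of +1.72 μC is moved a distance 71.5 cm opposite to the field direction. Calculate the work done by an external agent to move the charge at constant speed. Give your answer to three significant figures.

0.0402 J

The potential change for a displacement 71.5 cm opposite to the field direction is ΔV = +Ed = 2.34×10⁴ V.
W_ext = qΔV = 0.0402 J.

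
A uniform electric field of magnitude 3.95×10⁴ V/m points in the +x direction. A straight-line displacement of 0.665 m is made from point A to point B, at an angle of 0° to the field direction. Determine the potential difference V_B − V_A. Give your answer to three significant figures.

Only the component of displacement along E changes the potential: ΔV = −E·d·cosθ.
ΔV = −(3.95×10⁴ V/m)(0.665 m)cos0° = -2.63×10⁴ V.

-2.63×10⁴ V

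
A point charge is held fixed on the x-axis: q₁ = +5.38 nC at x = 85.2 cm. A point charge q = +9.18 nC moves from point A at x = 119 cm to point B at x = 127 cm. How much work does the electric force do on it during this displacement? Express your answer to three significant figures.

2.51×10⁻⁷ J

The work done by the electric force is W_field = −ΔU = −q(V_B − V_A) = q(V_A − V_B).
At A: distance to the source charge is 0.338 m; V_A = kq₁/r = 143 V.
At B: distance to the source charge is 0.418 m; V_B = kq₁/r = 116 V.
ΔV = V_B − V_A = -27.4 V.
W_field = −qΔV = −(9.18×10⁻⁹ C)(-27.4 V) = 2.51×10⁻⁷ J.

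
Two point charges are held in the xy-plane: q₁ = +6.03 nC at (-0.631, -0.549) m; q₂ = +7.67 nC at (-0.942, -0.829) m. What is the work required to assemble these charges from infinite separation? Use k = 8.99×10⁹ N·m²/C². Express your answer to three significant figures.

9.94×10⁻⁷ J

The work to assemble the configuration equals its total potential energy, U = Σ kqᵢqⱼ/rᵢⱼ over all pairs.
Pair separations: r₁₂ = 0.418 m.
U = (9.94×10⁻⁷) = 9.94×10⁻⁷ J.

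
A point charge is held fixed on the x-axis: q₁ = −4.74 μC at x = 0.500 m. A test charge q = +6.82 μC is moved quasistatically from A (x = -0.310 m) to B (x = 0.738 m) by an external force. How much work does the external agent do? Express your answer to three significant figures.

For quasistatic motion the external work equals the change in potential energy: W_ext = qΔV = q(V_B − V_A).
At A: distance to the source charge is 0.810 m; V_A = kq₁/r = -5.26×10⁴ V.
At B: distance to the source charge is 0.238 m; V_B = kq₁/r = -1.79×10⁵ V.
ΔV = V_B − V_A = -1.26×10⁵ V.
W_ext = qΔV = (6.82×10⁻⁶ C)(-1.26×10⁵ V) = -0.862 J.

-0.862 J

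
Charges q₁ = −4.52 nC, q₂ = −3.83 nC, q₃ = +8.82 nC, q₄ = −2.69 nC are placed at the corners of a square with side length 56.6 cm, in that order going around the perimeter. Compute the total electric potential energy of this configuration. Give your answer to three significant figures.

The assembly work is the sum of pairwise potential energies, U = Σ_{i<j} kqᵢqⱼ/rᵢⱼ.
The four side pairs have separation 0.566 m and the two diagonal pairs 0.800 m.
Summing all 6 pair terms gives U = -7.77×10⁻⁷ J.

-7.77×10⁻⁷ J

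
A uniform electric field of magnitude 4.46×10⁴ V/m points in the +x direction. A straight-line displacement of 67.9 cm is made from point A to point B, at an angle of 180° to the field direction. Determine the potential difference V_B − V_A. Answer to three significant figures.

Only the component of displacement along E changes the potential: ΔV = −E·d·cosθ.
ΔV = −(4.46×10⁴ V/m)(0.679 m)cos180° = 3.03×10⁴ V.

3.03×10⁴ V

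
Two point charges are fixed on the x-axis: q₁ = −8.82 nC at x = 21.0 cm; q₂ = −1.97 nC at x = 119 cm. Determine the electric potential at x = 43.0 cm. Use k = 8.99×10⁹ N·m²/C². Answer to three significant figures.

-384 V

Electric potential is a scalar, so the contributions from each charge add algebraically: V = Σ kqᵢ/rᵢ.
Distances from the field point to each charge: r₁ = 0.220 m, r₂ = 0.760 m.
V = k[(-8.82×10⁻⁹)/(0.220) + (-1.97×10⁻⁹)/(0.760)] = -384 V.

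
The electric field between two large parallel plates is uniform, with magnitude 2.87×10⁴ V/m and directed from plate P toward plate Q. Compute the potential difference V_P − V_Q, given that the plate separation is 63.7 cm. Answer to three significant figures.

1.83×10⁴ V

In a uniform field, potential decreases in the direction of E: ΔV = −E·d for a displacement d parallel to E.
Going from Q to P is a displacement of 63.7 cm opposite to the field, so V_P − V_Q = +Ed = 1.83×10⁴ V.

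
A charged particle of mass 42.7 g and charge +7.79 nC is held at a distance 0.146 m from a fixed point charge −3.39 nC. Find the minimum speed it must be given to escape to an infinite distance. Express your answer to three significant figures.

To just escape, total mechanical energy must reach zero at infinity: ½mv²_min + U = 0, so ½mv²_min = −U = |kQq|/r.
|U| = |kQq|/r = (8.99×10⁹ N·m²/C²)(3.39×10⁻⁹)(7.79×10⁻⁹)/(0.146) = 1.63×10⁻⁶ J.
v_min = √(2|U|/m) = √(2·1.63×10⁻⁶/0.0427) = 8.73×10⁻³ m/s.

8.73×10⁻³ m/s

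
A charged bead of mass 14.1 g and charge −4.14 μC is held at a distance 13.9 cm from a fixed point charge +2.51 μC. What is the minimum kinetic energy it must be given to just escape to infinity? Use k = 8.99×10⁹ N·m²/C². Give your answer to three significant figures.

0.672 J

To just escape, total mechanical energy must reach zero at infinity: ½mv²_min + U = 0, so ½mv²_min = −U = |kQq|/r.
|U| = |kQq|/r = (8.99×10⁹ N·m²/C²)(2.51×10⁻⁶)(4.14×10⁻⁶)/(0.139) = 0.672 J.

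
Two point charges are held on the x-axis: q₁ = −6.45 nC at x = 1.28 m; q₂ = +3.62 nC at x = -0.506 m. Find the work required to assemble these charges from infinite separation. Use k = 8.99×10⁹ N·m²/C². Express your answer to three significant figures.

-1.18×10⁻⁷ J

The work to assemble the configuration equals its total potential energy, U = Σ kqᵢqⱼ/rᵢⱼ over all pairs.
Pair separations: r₁₂ = 1.79 m.
U = (-1.18×10⁻⁷) = -1.18×10⁻⁷ J.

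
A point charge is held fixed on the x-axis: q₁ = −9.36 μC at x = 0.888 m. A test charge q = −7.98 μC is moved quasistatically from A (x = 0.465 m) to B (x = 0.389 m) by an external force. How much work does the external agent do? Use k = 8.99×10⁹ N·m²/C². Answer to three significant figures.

-0.242 J

For quasistatic motion the external work equals the change in potential energy: W_ext = qΔV = q(V_B − V_A).
At A: distance to the source charge is 0.423 m; V_A = kq₁/r = -1.99×10⁵ V.
At B: distance to the source charge is 0.499 m; V_B = kq₁/r = -1.69×10⁵ V.
ΔV = V_B − V_A = 3.03×10⁴ V.
W_ext = qΔV = (-7.98×10⁻⁶ C)(3.03×10⁴ V) = -0.242 J.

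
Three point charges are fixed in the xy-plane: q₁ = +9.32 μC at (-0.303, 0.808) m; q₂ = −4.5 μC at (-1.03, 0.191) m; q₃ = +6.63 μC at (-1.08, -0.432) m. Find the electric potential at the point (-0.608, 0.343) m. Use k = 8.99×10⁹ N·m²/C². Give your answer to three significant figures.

1.26×10⁵ V

The total potential is the scalar sum of each charge's contribution, V = Σ kqᵢ/rᵢ.
Distances from the field point to each charge: r₁ = 0.556 m, r₂ = 0.449 m, r₃ = 0.907 m.
V = k[(9.32×10⁻⁶)/(0.556) + (-4.50×10⁻⁶)/(0.449) + (6.63×10⁻⁶)/(0.907)] = 1.26×10⁵ V.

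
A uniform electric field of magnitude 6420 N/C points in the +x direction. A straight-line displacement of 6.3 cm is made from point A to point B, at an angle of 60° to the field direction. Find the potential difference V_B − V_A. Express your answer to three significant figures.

Only the component of displacement along E changes the potential: ΔV = −E·d·cosθ.
ΔV = −(6420 V/m)(0.0630 m)cos60° = -202 V.

-202 V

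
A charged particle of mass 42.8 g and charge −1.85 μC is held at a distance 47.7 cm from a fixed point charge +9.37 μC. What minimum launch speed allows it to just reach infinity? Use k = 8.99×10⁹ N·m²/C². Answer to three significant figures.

To just escape, total mechanical energy must reach zero at infinity: ½mv²_min + U = 0, so ½mv²_min = −U = |kQq|/r.
|U| = |kQq|/r = (8.99×10⁹ N·m²/C²)(9.37×10⁻⁶)(1.85×10⁻⁶)/(0.477) = 0.327 J.
v_min = √(2|U|/m) = √(2·0.327/0.0428) = 3.91 m/s.

3.91 m/s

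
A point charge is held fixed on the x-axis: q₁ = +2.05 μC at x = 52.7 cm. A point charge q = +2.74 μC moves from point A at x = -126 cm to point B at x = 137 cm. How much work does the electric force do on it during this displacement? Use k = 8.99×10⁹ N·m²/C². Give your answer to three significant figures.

-0.0316 J

The work done by the electric force is W_field = −ΔU = −q(V_B − V_A) = q(V_A − V_B).
At A: distance to the source charge is 1.79 m; V_A = kq₁/r = 1.03×10⁴ V.
At B: distance to the source charge is 0.843 m; V_B = kq₁/r = 2.19×10⁴ V.
ΔV = V_B − V_A = 1.15×10⁴ V.
W_field = −qΔV = −(2.74×10⁻⁶ C)(1.15×10⁴ V) = -0.0316 J.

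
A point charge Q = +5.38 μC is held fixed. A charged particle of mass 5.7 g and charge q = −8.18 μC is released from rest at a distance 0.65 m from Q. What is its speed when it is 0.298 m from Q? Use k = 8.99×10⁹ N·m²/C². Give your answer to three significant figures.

15.9 m/s

Only the electrostatic force acts, so mechanical energy is conserved: ½mv² = U₁ − U₂ = kQq(1/r₁ − 1/r₂).
U₁ − U₂ = (8.99×10⁹ N·m²/C²)(5.38×10⁻⁶ C)(-8.18×10⁻⁶ C)(1/0.650 − 1/0.298) = 0.719 J.
v = √(2·0.719/5.70×10⁻³) = 15.9 m/s.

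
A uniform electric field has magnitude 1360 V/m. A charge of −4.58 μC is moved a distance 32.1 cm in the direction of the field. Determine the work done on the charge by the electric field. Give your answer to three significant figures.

The potential change for a displacement 32.1 cm in the direction of the field is ΔV = −Ed = -437 V.
W_field = −qΔV = -2.00×10⁻³ J.

-2.00×10⁻³ J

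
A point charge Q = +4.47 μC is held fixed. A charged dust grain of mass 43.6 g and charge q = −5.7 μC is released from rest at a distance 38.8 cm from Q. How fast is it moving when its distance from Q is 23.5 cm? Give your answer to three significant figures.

Only the electrostatic force acts, so mechanical energy is conserved: ½mv² = U₁ − U₂ = kQq(1/r₁ − 1/r₂).
U₁ − U₂ = (8.99×10⁹ N·m²/C²)(4.47×10⁻⁶ C)(-5.70×10⁻⁶ C)(1/0.388 − 1/0.235) = 0.384 J.
v = √(2·0.384/0.0436) = 4.20 m/s.

4.20 m/s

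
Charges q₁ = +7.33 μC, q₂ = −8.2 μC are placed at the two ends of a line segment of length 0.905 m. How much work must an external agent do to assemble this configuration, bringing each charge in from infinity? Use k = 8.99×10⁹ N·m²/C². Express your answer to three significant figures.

-0.597 J

The assembly work is the sum of pairwise potential energies, U = Σ_{i<j} kqᵢqⱼ/rᵢⱼ.
The separation is r = 0.905 m.
U = (-0.597) = -0.597 J.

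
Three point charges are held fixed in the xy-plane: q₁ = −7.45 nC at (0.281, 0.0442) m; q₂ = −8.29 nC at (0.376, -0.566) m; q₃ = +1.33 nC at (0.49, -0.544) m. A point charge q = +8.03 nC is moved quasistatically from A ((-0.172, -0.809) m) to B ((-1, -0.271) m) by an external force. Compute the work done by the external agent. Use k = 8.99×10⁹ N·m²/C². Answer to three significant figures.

For quasistatic motion the external work equals the change in potential energy: W_ext = qΔV = q(V_B − V_A).
At A: distances to the source charges are 0.966 m, 0.599 m, 0.713 m; V_A = Σ kqᵢ/rᵢ = -177 V.
At B: distances to the source charges are 1.32 m, 1.41 m, 1.51 m; V_B = Σ kqᵢ/rᵢ = -95.8 V.
ΔV = V_B − V_A = 81.1 V.
W_ext = qΔV = (8.03×10⁻⁹ C)(81.1 V) = 6.51×10⁻⁷ J.

6.51×10⁻⁷ J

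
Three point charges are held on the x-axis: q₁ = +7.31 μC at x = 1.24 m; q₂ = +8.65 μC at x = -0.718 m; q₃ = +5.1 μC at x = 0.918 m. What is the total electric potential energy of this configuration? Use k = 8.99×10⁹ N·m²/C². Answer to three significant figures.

1.57 J

The work to assemble the configuration equals its total potential energy, U = Σ kqᵢqⱼ/rᵢⱼ over all pairs.
Pair separations: r₁₂ = 1.96 m, r₁₃ = 0.322 m, r₂₃ = 1.64 m.
U = (0.290) + (1.04) + (0.242) = 1.57 J.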